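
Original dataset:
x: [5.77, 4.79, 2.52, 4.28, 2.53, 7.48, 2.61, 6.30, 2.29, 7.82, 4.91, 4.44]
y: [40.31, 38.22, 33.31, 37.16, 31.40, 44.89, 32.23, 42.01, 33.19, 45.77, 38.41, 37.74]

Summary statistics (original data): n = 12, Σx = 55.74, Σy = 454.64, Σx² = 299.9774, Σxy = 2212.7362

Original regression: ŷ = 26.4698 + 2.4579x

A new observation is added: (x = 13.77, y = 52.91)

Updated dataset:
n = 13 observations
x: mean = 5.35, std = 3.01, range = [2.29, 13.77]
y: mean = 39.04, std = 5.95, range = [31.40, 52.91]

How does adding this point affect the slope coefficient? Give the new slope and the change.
Adding the point moves β₁ from 2.4579 to 1.9290, i.e. it decreases by 0.5289 (-21.5%).

x = 13.77 lies well outside the original x-range [2.29, 7.82] (x̄ ≈ 4.65), so this observation has high leverage and can move the slope substantially.

Step 1: Update the sums with the new point (n goes from 12 to 13)
Σx  = 55.74 + 13.77 = 69.51
Σy  = 454.64 + 52.91 = 507.55
Σx² = 299.9774 + 13.77² = 299.9774 + 189.6129 = 489.5903
Σxy = 2212.7362 + 13.77×52.91 = 2212.7362 + 728.5707 = 2941.3069

Step 2: Recompute the slope with b₁ = (nΣxy − ΣxΣy) / (nΣx² − (Σx)²)
Numerator   = 13×2941.3069 − 69.51×507.55 = 38236.9897 − 35279.8005 = 2957.1892
Denominator = 13×489.5903 − 69.51² = 6364.6739 − 4831.6401 = 1533.0338
b₁(new) = 2957.1892 / 1533.0338 = 1.9290

(Same formula on the original sums: (12×2212.7362 − 55.74×454.64) / (12×299.9774 − 55.74²) = 1211.2008 / 492.7812 = 2.4579, matching the given fit.)

Step 3: Change in slope
Δβ₁ = 1.9290 − 2.4579 = -0.5289
Relative change = -0.5289 / 2.4579 × 100% = -21.5%
→ the slope decreases when the point is added.

A high-leverage point only changes the slope if it is off the original line; here y = 52.91 is below the original trend, so the slope decreases.
In practice: investigate whether it comes from the same population as the rest of the sample.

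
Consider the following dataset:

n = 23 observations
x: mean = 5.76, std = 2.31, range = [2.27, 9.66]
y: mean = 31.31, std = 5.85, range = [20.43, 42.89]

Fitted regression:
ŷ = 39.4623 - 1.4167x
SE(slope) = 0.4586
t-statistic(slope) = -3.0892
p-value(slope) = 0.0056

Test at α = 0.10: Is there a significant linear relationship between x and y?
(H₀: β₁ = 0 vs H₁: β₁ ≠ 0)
Reject H₀: p-value = 0.0056 < α = 0.10. The linear relationship is significant at the 10% level.

Hypothesis test for the slope coefficient:

H₀: β₁ = 0 (no linear relationship)
H₁: β₁ ≠ 0 (linear relationship exists)

Test statistic: t = β̂₁ / SE(β̂₁) = -1.4167 / 0.4586 = -3.0892

With df = 21, the two-sided p-value for |t| = 3.0892 is 0.0056.

Decision rule: reject H₀ if p-value < α.
p-value = 0.0056 < α = 0.10 → reject H₀.

There is sufficient evidence at the 10% significance level to conclude that a linear relationship exists between x and y.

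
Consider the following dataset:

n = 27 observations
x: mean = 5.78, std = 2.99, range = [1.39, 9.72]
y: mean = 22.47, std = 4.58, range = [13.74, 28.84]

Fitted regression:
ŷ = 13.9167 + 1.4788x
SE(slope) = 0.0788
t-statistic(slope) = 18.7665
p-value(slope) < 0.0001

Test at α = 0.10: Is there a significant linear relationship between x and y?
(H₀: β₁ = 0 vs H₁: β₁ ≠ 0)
Reject H₀: p-value < 0.0001 < α = 0.10. The linear relationship is significant at the 10% level.

Hypothesis test for the slope coefficient:

H₀: β₁ = 0 (no linear relationship)
H₁: β₁ ≠ 0 (linear relationship exists)

Test statistic: t = β̂₁ / SE(β̂₁) = 1.4788 / 0.0788 = 18.7665

p < 0.0001: how often a slope estimate this far from 0 (in SE units) would arise by chance if β₁ were truly 0.

Decision rule: reject H₀ if p-value < α.
p-value < 0.0001 < α = 0.10 → reject H₀.

At α = 0.10 the data do provide convincing evidence of a nonzero slope.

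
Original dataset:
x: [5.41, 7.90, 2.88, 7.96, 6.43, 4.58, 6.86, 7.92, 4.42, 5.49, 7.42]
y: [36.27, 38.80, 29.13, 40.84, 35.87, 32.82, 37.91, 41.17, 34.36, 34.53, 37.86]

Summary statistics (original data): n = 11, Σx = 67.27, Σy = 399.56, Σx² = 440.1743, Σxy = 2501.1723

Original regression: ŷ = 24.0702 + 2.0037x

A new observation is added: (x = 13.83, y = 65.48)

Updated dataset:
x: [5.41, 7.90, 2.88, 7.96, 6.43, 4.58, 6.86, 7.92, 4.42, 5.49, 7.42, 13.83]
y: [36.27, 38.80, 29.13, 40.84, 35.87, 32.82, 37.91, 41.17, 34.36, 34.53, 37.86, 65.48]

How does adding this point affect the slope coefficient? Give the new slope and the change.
The slope changes from 2.0037 to 3.1660 (change of +1.1623, or +58.0%).

The new point has HIGH LEVERAGE: x = 13.83 is far from the original mean x̄ = 67.27/11 ≈ 6.12 (original range [2.88, 7.96]).

Step 1: Update the sums with the new point (n goes from 11 to 12)
Σx  = 67.27 + 13.83 = 81.10
Σy  = 399.56 + 65.48 = 465.04
Σx² = 440.1743 + 13.83² = 440.1743 + 191.2689 = 631.4432
Σxy = 2501.1723 + 13.83×65.48 = 2501.1723 + 905.5884 = 3406.7607

Step 2: Recompute the slope with b₁ = (nΣxy − ΣxΣy) / (nΣx² − (Σx)²)
Numerator   = 12×3406.7607 − 81.10×465.04 = 40881.1284 − 37714.7440 = 3166.3844
Denominator = 12×631.4432 − 81.10² = 7577.3184 − 6577.2100 = 1000.1084
b₁(new) = 3166.3844 / 1000.1084 = 3.1660

(Same formula on the original sums: (11×2501.1723 − 67.27×399.56) / (11×440.1743 − 67.27²) = 634.4941 / 316.6644 = 2.0037, matching the given fit.)

Step 3: Change in slope
Δβ₁ = 3.1660 − 2.0037 = +1.1623
Relative change = +1.1623 / 2.0037 × 100% = +58.0%
→ the slope increases when the point is added.

Because the point sits above the extension of the original line at a high-leverage x, it tilts the fit up.
In practice: check such a point for data-entry or measurement error; refit with and without it and report both if conclusions differ.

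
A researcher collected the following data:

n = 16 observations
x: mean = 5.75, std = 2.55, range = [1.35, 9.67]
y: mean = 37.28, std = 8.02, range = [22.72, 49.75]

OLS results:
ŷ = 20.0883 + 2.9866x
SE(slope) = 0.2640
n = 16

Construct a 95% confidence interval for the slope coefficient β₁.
The 95% CI for β₁ is (2.4204, 3.5528)

Confidence interval for the slope:

The 95% CI for β₁ is: β̂₁ ± t*(α/2, n-2) × SE(β̂₁)

Step 1: Find critical t-value
- Confidence level = 0.95
- Degrees of freedom = n - 2 = 16 - 2 = 14
- t*(α/2, 14) = 2.1448

Step 2: Calculate margin of error
Margin = 2.1448 × 0.2640 = 0.5662

Step 3: Construct interval
CI = 2.9866 ± 0.5662
CI = (2.4204, 3.5528)

Interpretation: each one-unit increase in x is associated with a change in mean y of between 2.4204 and 3.5528, with 95% confidence.
The interval does not include 0, suggesting a significant linear relationship.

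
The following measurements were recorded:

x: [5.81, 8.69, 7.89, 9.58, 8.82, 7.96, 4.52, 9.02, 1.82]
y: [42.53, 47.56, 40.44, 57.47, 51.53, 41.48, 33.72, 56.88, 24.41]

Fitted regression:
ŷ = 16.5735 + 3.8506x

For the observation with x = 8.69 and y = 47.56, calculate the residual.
Residual = -2.4752

The residual is the difference between the actual value and the predicted value:

Residual = y - ŷ

Step 1: Calculate predicted value
ŷ = 16.5735 + 3.8506 × 8.69
ŷ = 50.0352

Step 2: Calculate residual
Residual = 47.56 - 50.0352
Residual = -2.4752

Sign check: y < ŷ, so the point is below the line and the fit overestimates here.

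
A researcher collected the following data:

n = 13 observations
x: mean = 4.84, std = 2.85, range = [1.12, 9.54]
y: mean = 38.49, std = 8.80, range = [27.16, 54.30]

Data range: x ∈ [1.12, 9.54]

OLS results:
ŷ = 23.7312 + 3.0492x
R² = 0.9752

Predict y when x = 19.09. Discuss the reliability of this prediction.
ŷ = 81.9404 (extrapolation — x = 19.09 lies outside [1.12, 9.54], so reliability is low).

Prediction calculation:
ŷ = 23.7312 + 3.0492 × 19.09
ŷ = 81.9404

Reliability:
- Data range: x ∈ [1.12, 9.54]
- Prediction point: x = 19.09 is 9.55 units above the observed range → this is EXTRAPOLATION, not interpolation

Why that matters here:
- The linear relationship may not hold outside the observed range
- The standard error of prediction grows with (x − x̄)², and x = 19.09 is far from x̄ = 4.84

A defensible statement: 'if the linear trend continued to x = 19.09, y would be about 81.9404' — the premise is untested.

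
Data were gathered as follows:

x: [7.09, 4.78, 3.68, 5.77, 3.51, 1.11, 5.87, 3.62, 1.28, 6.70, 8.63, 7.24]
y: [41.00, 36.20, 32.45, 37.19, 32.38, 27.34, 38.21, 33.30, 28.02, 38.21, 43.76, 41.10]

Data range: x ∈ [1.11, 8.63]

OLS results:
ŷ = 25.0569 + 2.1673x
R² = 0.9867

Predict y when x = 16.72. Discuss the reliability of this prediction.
The equation gives ŷ = 61.2942; however x = 16.72 is 8.09 units above the observed range, so this extrapolated value should not be trusted.

Prediction calculation:
ŷ = 25.0569 + 2.1673 × 16.72
ŷ = 61.2942

Reliability:
- Data range: x ∈ [1.11, 8.63]
- Prediction point: x = 16.72 is 8.09 units above the observed range → this is EXTRAPOLATION, not interpolation

Why that matters here:
- R² describes fit only over the sampled x values; it says nothing about behaviour beyond them
- There are no observations near this x to validate the fitted line there
- The linear relationship may not hold outside the observed range

The R² = 0.9867 only validates the fit within [1.11, 8.63]; treat ŷ = 61.2942 with caution.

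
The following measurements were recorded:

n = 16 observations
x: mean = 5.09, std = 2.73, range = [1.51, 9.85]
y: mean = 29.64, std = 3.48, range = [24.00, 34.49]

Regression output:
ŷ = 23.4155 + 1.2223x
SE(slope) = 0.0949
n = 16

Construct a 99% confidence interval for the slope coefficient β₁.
The 99% CI for β₁ is (0.9398, 1.5048)

Confidence interval for the slope:

The 99% CI for β₁ is: β̂₁ ± t*(α/2, n-2) × SE(β̂₁)

Step 1: Find critical t-value
- Confidence level = 0.99
- Degrees of freedom = n - 2 = 16 - 2 = 14
- t*(α/2, 14) = 2.9768

Step 2: Calculate margin of error
Margin = 2.9768 × 0.0949 = 0.2825

Step 3: Construct interval
CI = 1.2223 ± 0.2825
CI = (0.9398, 1.5048)

Interpretation: intervals built this way capture the true β₁ in 99% of repeated samples; here the plausible range for the per-unit effect of x on y is 0.9398 to 1.5048.
Both endpoints are positive, so the data support a genuinely positive slope at this confidence level.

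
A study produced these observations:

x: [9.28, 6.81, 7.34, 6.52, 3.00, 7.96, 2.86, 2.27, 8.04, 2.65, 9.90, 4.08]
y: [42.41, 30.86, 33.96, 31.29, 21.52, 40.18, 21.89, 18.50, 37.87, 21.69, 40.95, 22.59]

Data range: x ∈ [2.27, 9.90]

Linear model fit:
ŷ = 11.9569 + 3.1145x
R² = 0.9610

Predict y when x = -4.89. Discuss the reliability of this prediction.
ŷ = -3.2730, but this is extrapolation (below the data range [2.27, 9.90]) and may be unreliable.

Prediction calculation:
ŷ = 11.9569 + 3.1145 × (-4.89)
ŷ = -3.2730

Reliability:
- Data range: x ∈ [2.27, 9.90]
- Prediction point: x = -4.89 is 7.16 units below the observed range → this is EXTRAPOLATION, not interpolation

Why that matters here:
- Real relationships often flatten, saturate, or turn nonlinear at extremes
- The linear relationship may not hold outside the observed range
- The standard error of prediction grows with (x − x̄)², and x = -4.89 is far from x̄ = 5.89

A defensible statement: 'if the linear trend continued to x = -4.89, y would be about -3.2730' — the premise is untested.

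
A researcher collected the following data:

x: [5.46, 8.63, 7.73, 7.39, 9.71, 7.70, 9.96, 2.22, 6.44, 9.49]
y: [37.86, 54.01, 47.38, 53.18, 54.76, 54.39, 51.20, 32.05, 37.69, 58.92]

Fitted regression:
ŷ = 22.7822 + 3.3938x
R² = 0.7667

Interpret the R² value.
The model explains 76.67% of the variance in y (R² = 0.7667), leaving 23.33% unexplained; the fit is strong.

The coefficient of determination R² is the fraction of the total variation in y that the fitted line accounts for.

Here R² = 0.7667:
- Explained: 76.67% of the variation in y
- Unexplained (residual): 100% − 76.67% = 23.33%
- Rule of thumb (below 0.3 weak; 0.3 to below 0.7 moderate; 0.7 and above strong) → strong

Equivalently, for simple linear regression R² = r², so |r| = √0.7667 ≈ 0.8756.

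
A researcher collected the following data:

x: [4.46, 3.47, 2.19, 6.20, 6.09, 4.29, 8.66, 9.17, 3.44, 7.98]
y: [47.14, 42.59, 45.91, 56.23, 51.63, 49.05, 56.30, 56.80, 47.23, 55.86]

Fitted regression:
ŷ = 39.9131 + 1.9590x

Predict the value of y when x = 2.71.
ŷ = 45.2220

x = 2.71 lies inside the observed range [2.19, 9.17], so the fitted equation applies directly:

ŷ = 39.9131 + 1.9590 × 2.71
ŷ = 39.9131 + 5.3089
ŷ = 45.2220

This is the fitted mean response at that x — an individual observation would come with a wider prediction interval.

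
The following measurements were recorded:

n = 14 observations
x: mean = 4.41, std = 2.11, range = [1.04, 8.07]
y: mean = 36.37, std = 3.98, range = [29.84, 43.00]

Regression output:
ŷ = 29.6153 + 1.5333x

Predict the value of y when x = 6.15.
ŷ = 39.0451

Plug x = 6.15 into the fitted line:

ŷ = 29.6153 + 1.5333 × 6.15
ŷ = 29.6153 + 9.4298
ŷ = 39.0451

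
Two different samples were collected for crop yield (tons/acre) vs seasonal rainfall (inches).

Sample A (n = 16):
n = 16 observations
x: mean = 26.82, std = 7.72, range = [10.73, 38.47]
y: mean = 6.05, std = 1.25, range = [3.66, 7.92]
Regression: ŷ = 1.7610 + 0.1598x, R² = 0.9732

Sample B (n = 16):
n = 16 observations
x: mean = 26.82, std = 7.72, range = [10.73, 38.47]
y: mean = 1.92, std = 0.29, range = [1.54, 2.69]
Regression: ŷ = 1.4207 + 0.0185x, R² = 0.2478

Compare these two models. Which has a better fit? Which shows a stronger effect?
Model A has the better fit (R² = 0.9732 vs 0.2478). Model A shows the stronger effect (|β₁| = 0.1598 vs 0.0185).

Model Comparison:

Goodness of fit (R²):
- Model A: R² = 0.9732 → 97.32% of variance in crop yield explained
- Model B: R² = 0.2478 → 24.78% of variance in crop yield explained
- 0.9732 > 0.2478 → Model A has the better fit

Which has the larger per-inch effect? (|β₁|)
- Model A: β₁ = 0.1598 → predicted crop yield rises 0.1598 tons/acre per additional inch of rainfall
- Model B: β₁ = 0.0185 → predicted crop yield rises 0.0185 tons/acre per additional inch of rainfall
- |0.1598| > |0.0185| → Model A shows the stronger marginal effect

Note: A better fit (higher R²) doesn't necessarily mean a more important relationship.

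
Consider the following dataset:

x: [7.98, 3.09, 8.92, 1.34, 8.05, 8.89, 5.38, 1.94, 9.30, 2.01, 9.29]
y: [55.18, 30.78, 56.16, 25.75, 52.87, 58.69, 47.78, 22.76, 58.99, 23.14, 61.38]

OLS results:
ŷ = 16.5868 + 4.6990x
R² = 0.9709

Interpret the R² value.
About 97.09% of the variability in y is accounted for by the regression on x (R² = 0.9709) — a strong linear fit.

R² = 1 − SS_res/SS_tot compares the residual scatter to the total scatter of y about its mean.

Here R² = 0.9709:
- Explained: 97.09% of the variation in y
- Unexplained (residual): 100% − 97.09% = 2.91%
- Rule of thumb (below 0.3 weak; 0.3 to below 0.7 moderate; 0.7 and above strong) → strong

Note: R² never decreases when predictors are added, so it should not be used alone to compare models of different size.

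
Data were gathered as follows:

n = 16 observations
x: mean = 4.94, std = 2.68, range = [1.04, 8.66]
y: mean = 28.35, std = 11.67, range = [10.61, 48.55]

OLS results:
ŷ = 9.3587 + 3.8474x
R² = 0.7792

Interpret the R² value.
The model explains 77.92% of the variance in y (R² = 0.7792), leaving 22.08% unexplained; the fit is strong.

The coefficient of determination R² is the fraction of the total variation in y that the fitted line accounts for.

Here R² = 0.7792:
- Explained: 77.92% of the variation in y
- Unexplained (residual): 100% − 77.92% = 22.08%
- Rule of thumb (below 0.3 weak; 0.3 to below 0.7 moderate; 0.7 and above strong) → strong

Equivalently, for simple linear regression R² = r², so |r| = √0.7792 ≈ 0.8827.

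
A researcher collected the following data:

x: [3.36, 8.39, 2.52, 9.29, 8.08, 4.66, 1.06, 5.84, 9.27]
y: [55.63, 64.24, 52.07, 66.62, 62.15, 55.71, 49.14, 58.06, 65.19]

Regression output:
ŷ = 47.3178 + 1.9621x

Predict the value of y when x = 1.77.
ŷ = 50.7907

To predict y for x = 1.77, substitute into the regression equation:

ŷ = 47.3178 + 1.9621 × 1.77
ŷ = 47.3178 + 3.4729
ŷ = 50.7907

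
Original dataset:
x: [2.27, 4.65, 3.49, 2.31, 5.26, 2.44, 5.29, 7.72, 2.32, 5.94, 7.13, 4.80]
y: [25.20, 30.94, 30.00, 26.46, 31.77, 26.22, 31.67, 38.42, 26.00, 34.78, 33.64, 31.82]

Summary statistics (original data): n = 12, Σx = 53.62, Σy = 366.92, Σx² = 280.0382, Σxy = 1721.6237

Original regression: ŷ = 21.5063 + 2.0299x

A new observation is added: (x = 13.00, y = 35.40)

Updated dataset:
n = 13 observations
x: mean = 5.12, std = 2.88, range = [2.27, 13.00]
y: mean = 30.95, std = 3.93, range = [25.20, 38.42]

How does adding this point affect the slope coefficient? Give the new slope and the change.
Adding the point moves β₁ from 2.0299 to 1.1157, i.e. it decreases by 0.9142 (-45.0%).

The new point has HIGH LEVERAGE: x = 13.00 is far from the original mean x̄ = 53.62/12 ≈ 4.47 (original range [2.27, 7.72]).

Step 1: Update the sums with the new point (n goes from 12 to 13)
Σx  = 53.62 + 13.00 = 66.62
Σy  = 366.92 + 35.40 = 402.32
Σx² = 280.0382 + 13.00² = 280.0382 + 169.0000 = 449.0382
Σxy = 1721.6237 + 13.00×35.40 = 1721.6237 + 460.2000 = 2181.8237

Step 2: Recompute the slope with b₁ = (nΣxy − ΣxΣy) / (nΣx² − (Σx)²)
Numerator   = 13×2181.8237 − 66.62×402.32 = 28363.7081 − 26802.5584 = 1561.1497
Denominator = 13×449.0382 − 66.62² = 5837.4966 − 4438.2244 = 1399.2722
b₁(new) = 1561.1497 / 1399.2722 = 1.1157

(Same formula on the original sums: (12×1721.6237 − 53.62×366.92) / (12×280.0382 − 53.62²) = 985.2340 / 485.3540 = 2.0299, matching the given fit.)

Step 3: Change in slope
Δβ₁ = 1.1157 − 2.0299 = -0.9142
Relative change = -0.9142 / 2.0299 × 100% = -45.0%
→ the slope decreases when the point is added.

A high-leverage point only changes the slope if it is off the original line; here y = 35.40 is below the original trend, so the slope decreases.
In practice: examine leverage (hᵢ) and Cook's distance rather than deleting it automatically.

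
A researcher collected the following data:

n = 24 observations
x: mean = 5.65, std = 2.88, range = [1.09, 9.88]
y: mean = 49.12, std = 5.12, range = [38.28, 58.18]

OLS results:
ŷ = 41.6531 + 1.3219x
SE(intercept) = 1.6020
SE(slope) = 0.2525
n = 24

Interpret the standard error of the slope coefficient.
The slope 1.3219 is pinned down to within about ±0.2525 (one SE) by these data — relative uncertainty 19.1%, i.e. precise.

SE(β̂₁) = 0.2525 says: if we drew many samples of n = 24 from the same population and refit each time, the fitted slopes would scatter with a standard deviation of roughly 0.2525 around the true β₁.

Relative precision:
- SE / |β̂₁| = 0.2525 / 1.3219 = 19.1%
- Rule of thumb (under 20%: precise; 20% to under 50%: moderately precise; 50% or more: imprecise) → precise

Rough 95% range (±2 SE): 1.3219 ± 0.5050 → (0.8169, 1.8269).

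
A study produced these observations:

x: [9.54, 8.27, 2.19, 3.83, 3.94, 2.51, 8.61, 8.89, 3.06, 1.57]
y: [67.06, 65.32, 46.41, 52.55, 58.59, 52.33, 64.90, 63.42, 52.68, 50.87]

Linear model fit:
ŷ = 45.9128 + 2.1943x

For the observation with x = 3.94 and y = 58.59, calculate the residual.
Residual = 4.0317

The residual is the difference between the actual value and the predicted value:

Residual = y - ŷ

Step 1: Calculate predicted value
ŷ = 45.9128 + 2.1943 × 3.94
ŷ = 54.5583

Step 2: Calculate residual
Residual = 58.59 - 54.5583
Residual = 4.0317

The residual is positive, so the observed y = 58.59 sits above the regression line (the line underestimates it by 4.0317).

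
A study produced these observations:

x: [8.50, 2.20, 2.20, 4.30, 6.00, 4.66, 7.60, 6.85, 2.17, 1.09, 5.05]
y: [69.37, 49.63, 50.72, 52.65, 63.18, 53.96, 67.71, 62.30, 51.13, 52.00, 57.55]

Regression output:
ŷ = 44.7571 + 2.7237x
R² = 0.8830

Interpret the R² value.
About 88.30% of the variability in y is accounted for by the regression on x (R² = 0.8830) — a strong linear fit.

The coefficient of determination R² is the fraction of the total variation in y that the fitted line accounts for.

Here R² = 0.8830:
- Explained: 88.30% of the variation in y
- Unexplained (residual): 100% − 88.30% = 11.70%
- Rule of thumb (below 0.3 weak; 0.3 to below 0.7 moderate; 0.7 and above strong) → strong

Calculation: R² = 1 − (SS_res / SS_tot), where SS_res is the sum of squared residuals and SS_tot the total sum of squares.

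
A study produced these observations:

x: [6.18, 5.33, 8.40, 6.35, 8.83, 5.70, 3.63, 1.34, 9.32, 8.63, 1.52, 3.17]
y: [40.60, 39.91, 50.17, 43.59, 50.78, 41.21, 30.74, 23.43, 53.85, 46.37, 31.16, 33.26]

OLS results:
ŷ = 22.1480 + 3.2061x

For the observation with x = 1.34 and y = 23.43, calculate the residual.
Residual = -3.0142

The residual is the difference between the actual value and the predicted value:

Residual = y - ŷ

Step 1: Calculate predicted value
ŷ = 22.1480 + 3.2061 × 1.34
ŷ = 26.4442

Step 2: Calculate residual
Residual = 23.43 - 26.4442
Residual = -3.0142

Interpretation: the model overestimates the actual value by 3.0142 at this point (negative residual → observation lies below the fitted line).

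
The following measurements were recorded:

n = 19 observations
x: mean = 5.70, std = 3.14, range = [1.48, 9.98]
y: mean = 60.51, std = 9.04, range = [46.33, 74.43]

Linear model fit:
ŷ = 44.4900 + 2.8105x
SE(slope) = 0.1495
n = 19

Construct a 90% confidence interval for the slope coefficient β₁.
The 90% CI for β₁ is (2.5504, 3.0706)

Confidence interval for the slope:

The 90% CI for β₁ is: β̂₁ ± t*(α/2, n-2) × SE(β̂₁)

Step 1: Find critical t-value
- Confidence level = 0.9
- Degrees of freedom = n - 2 = 19 - 2 = 17
- t*(α/2, 17) = 1.7396

Step 2: Calculate margin of error
Margin = 1.7396 × 0.1495 = 0.2601

Step 3: Construct interval
CI = 2.8105 ± 0.2601
CI = (2.5504, 3.0706)

Interpretation: We are 90% confident that the true slope β₁ lies between 2.5504 and 3.0706.
The interval does not include 0, suggesting a significant linear relationship.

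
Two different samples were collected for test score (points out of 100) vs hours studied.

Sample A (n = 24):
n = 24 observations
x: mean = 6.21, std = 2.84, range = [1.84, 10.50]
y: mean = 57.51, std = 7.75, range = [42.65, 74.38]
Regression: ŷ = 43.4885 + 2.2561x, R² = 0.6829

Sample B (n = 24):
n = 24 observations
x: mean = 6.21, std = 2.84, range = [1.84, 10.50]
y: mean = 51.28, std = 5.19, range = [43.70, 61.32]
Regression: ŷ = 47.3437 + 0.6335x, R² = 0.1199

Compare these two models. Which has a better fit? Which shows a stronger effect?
Model A has the better fit (R² = 0.6829 vs 0.1199). Model A shows the stronger effect (|β₁| = 2.2561 vs 0.6335).

Model Comparison:

Fit — compare R²:
- Model A: R² = 0.6829 → 68.29% of variance in test score explained
- Model B: R² = 0.1199 → 11.99% of variance in test score explained
- 0.6829 > 0.1199 → Model A has the better fit

Strength of effect — compare |β₁|:
- Model A: β₁ = 2.2561 → predicted test score rises 2.2561 points per additional hour of study time
- Model B: β₁ = 0.6335 → predicted test score rises 0.6335 points per additional hour of study time
- |2.2561| > |0.6335| → Model A shows the stronger marginal effect

Note: R² measures how tightly points cluster around the line; β₁ measures how steep the line is — they answer different questions.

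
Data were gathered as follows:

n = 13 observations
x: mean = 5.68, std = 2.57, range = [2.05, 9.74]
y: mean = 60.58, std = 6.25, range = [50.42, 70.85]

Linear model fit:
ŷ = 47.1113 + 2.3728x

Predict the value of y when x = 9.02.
ŷ = 68.5140

x = 9.02 lies inside the observed range [2.05, 9.74], so the fitted equation applies directly:

ŷ = 47.1113 + 2.3728 × 9.02
ŷ = 47.1113 + 21.4027
ŷ = 68.5140

This is the fitted mean response at that x — an individual observation would come with a wider prediction interval.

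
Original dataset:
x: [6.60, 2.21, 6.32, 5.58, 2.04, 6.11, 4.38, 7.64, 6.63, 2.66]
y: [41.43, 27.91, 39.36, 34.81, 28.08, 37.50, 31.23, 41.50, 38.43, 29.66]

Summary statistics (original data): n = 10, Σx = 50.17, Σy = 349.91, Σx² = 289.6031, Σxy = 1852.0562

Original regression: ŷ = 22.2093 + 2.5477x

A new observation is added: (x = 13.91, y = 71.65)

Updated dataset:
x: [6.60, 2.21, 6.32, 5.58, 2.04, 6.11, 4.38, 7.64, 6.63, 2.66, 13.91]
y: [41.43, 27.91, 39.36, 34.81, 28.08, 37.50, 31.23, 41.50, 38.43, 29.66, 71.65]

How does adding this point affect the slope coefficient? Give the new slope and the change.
Adding the point moves β₁ from 2.5477 to 3.5787, i.e. it increases by 1.0310 (+40.5%).

The new point has HIGH LEVERAGE: x = 13.91 is far from the original mean x̄ = 50.17/10 ≈ 5.02 (original range [2.04, 7.64]).

Step 1: Update the sums with the new point (n goes from 10 to 11)
Σx  = 50.17 + 13.91 = 64.08
Σy  = 349.91 + 71.65 = 421.56
Σx² = 289.6031 + 13.91² = 289.6031 + 193.4881 = 483.0912
Σxy = 1852.0562 + 13.91×71.65 = 1852.0562 + 996.6515 = 2848.7077

Step 2: Recompute the slope with b₁ = (nΣxy − ΣxΣy) / (nΣx² − (Σx)²)
Numerator   = 11×2848.7077 − 64.08×421.56 = 31335.7847 − 27013.5648 = 4322.2199
Denominator = 11×483.0912 − 64.08² = 5314.0032 − 4106.2464 = 1207.7568
b₁(new) = 4322.2199 / 1207.7568 = 3.5787

(Same formula on the original sums: (10×1852.0562 − 50.17×349.91) / (10×289.6031 − 50.17²) = 965.5773 / 379.0021 = 2.5477, matching the given fit.)

Step 3: Change in slope
Δβ₁ = 3.5787 − 2.5477 = +1.0310
Relative change = +1.0310 / 2.5477 × 100% = +40.5%
→ the slope increases when the point is added.

A high-leverage point only changes the slope if it is off the original line; here y = 71.65 is above the original trend, so the slope increases.
In practice: refit with and without it and report both if conclusions differ; check such a point for data-entry or measurement error.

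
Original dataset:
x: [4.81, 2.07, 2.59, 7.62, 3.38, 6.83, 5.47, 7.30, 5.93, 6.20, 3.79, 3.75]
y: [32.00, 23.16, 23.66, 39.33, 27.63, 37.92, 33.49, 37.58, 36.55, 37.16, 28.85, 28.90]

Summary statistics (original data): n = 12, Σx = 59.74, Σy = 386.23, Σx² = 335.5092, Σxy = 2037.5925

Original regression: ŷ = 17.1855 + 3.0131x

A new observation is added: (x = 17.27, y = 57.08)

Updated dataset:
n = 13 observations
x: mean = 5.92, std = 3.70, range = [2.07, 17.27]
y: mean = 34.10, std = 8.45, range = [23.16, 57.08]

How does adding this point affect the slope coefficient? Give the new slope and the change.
Adding the point moves β₁ from 3.0131 to 2.2373, i.e. it decreases by 0.7758 (-25.7%).

x = 17.27 lies well outside the original x-range [2.07, 7.62] (x̄ ≈ 4.98), so this observation has high leverage and can move the slope substantially.

Step 1: Update the sums with the new point (n goes from 12 to 13)
Σx  = 59.74 + 17.27 = 77.01
Σy  = 386.23 + 57.08 = 443.31
Σx² = 335.5092 + 17.27² = 335.5092 + 298.2529 = 633.7621
Σxy = 2037.5925 + 17.27×57.08 = 2037.5925 + 985.7716 = 3023.3641

Step 2: Recompute the slope with b₁ = (nΣxy − ΣxΣy) / (nΣx² − (Σx)²)
Numerator   = 13×3023.3641 − 77.01×443.31 = 39303.7333 − 34139.3031 = 5164.4302
Denominator = 13×633.7621 − 77.01² = 8238.9073 − 5930.5401 = 2308.3672
b₁(new) = 5164.4302 / 2308.3672 = 2.2373

(Same formula on the original sums: (12×2037.5925 − 59.74×386.23) / (12×335.5092 − 59.74²) = 1377.7298 / 457.2428 = 3.0131, matching the given fit.)

Step 3: Change in slope
Δβ₁ = 2.2373 − 3.0131 = -0.7758
Relative change = -0.7758 / 3.0131 × 100% = -25.7%
→ the slope decreases when the point is added.

Because the point sits below the extension of the original line at a high-leverage x, it tilts the fit down.
In practice: refit with and without it and report both if conclusions differ; check such a point for data-entry or measurement error.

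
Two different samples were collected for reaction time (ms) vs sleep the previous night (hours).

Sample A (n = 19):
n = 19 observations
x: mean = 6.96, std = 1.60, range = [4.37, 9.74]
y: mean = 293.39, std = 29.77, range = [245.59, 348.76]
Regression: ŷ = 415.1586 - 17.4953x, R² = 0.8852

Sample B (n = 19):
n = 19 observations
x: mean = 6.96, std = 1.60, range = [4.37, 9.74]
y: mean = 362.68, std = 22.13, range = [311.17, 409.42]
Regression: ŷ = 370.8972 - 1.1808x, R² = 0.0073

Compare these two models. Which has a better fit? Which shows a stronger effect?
Model A has the better fit (R² = 0.8852 vs 0.0073). Model A shows the stronger effect (|β₁| = 17.4953 vs 1.1808).

Model Comparison:

Fit — compare R²:
- Model A: R² = 0.8852 → 88.52% of variance in reaction time explained
- Model B: R² = 0.0073 → 0.73% of variance in reaction time explained
- 0.8852 > 0.0073 → Model A has the better fit

Which has the larger per-hour effect? (|β₁|)
- Model A: β₁ = -17.4953 → predicted reaction time falls 17.4953 ms per additional hour of sleep
- Model B: β₁ = -1.1808 → predicted reaction time falls 1.1808 ms per additional hour of sleep
- |-17.4953| > |-1.1808| → Model A shows the stronger marginal effect

Note: The two samples could reflect different populations, time periods, or measurement quality.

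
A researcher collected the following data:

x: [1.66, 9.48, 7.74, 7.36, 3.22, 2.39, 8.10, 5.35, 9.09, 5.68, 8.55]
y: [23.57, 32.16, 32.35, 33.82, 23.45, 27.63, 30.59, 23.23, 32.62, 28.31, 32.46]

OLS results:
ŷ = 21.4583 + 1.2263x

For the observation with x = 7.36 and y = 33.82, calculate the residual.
Residual = 3.3361

The residual is the difference between the actual value and the predicted value:

Residual = y - ŷ

Step 1: Calculate predicted value
ŷ = 21.4583 + 1.2263 × 7.36
ŷ = 30.4839

Step 2: Calculate residual
Residual = 33.82 - 30.4839
Residual = 3.3361

The residual is positive, so the observed y = 33.82 sits above the regression line (the line underestimates it by 3.3361).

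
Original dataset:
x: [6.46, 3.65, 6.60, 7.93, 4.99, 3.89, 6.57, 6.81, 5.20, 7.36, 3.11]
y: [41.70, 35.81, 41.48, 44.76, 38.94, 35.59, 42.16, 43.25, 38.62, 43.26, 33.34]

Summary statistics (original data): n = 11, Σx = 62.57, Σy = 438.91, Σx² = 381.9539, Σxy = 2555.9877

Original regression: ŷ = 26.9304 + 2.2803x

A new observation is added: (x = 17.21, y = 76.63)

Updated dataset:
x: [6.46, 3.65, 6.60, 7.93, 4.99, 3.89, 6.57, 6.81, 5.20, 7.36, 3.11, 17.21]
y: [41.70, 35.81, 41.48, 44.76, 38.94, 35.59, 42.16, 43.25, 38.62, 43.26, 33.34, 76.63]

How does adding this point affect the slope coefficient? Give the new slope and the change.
Adding the point moves β₁ from 2.2803 to 3.0278, i.e. it increases by 0.7475 (+32.8%).

The new point has HIGH LEVERAGE: x = 17.21 is far from the original mean x̄ = 62.57/11 ≈ 5.69 (original range [3.11, 7.93]).

Step 1: Update the sums with the new point (n goes from 11 to 12)
Σx  = 62.57 + 17.21 = 79.78
Σy  = 438.91 + 76.63 = 515.54
Σx² = 381.9539 + 17.21² = 381.9539 + 296.1841 = 678.1380
Σxy = 2555.9877 + 17.21×76.63 = 2555.9877 + 1318.8023 = 3874.7900

Step 2: Recompute the slope with b₁ = (nΣxy − ΣxΣy) / (nΣx² − (Σx)²)
Numerator   = 12×3874.7900 − 79.78×515.54 = 46497.4800 − 41129.7812 = 5367.6988
Denominator = 12×678.1380 − 79.78² = 8137.6560 − 6364.8484 = 1772.8076
b₁(new) = 5367.6988 / 1772.8076 = 3.0278

(Same formula on the original sums: (11×2555.9877 − 62.57×438.91) / (11×381.9539 − 62.57²) = 653.2660 / 286.4880 = 2.2803, matching the given fit.)

Step 3: Change in slope
Δβ₁ = 3.0278 − 2.2803 = +0.7475
Relative change = +0.7475 / 2.2803 × 100% = +32.8%
→ the slope increases when the point is added.

Because the point sits above the extension of the original line at a high-leverage x, it tilts the fit up.
In practice: examine leverage (hᵢ) and Cook's distance rather than deleting it automatically; check such a point for data-entry or measurement error.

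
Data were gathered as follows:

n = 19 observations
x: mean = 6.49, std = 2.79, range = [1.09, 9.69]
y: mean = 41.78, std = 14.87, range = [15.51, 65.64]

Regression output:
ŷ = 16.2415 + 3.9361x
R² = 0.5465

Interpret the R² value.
The model explains 54.65% of the variance in y (R² = 0.5465), leaving 45.35% unexplained; the fit is moderate.

R² (coefficient of determination) measures the proportion of variance in y explained by the regression model.

Here R² = 0.5465:
- Explained: 54.65% of the variation in y
- Unexplained (residual): 100% − 54.65% = 45.35%
- Rule of thumb (below 0.3 weak; 0.3 to below 0.7 moderate; 0.7 and above strong) → moderate

Calculation: R² = 1 − (SS_res / SS_tot), where SS_res is the sum of squared residuals and SS_tot the total sum of squares.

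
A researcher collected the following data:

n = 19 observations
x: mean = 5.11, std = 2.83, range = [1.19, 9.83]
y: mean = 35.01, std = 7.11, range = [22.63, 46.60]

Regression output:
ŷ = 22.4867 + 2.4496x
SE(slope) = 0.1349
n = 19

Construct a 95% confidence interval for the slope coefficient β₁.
The 95% CI for β₁ is (2.1650, 2.7342)

Confidence interval for the slope:

The 95% CI for β₁ is: β̂₁ ± t*(α/2, n-2) × SE(β̂₁)

Step 1: Find critical t-value
- Confidence level = 0.95
- Degrees of freedom = n - 2 = 19 - 2 = 17
- t*(α/2, 17) = 2.1098

Step 2: Calculate margin of error
Margin = 2.1098 × 0.1349 = 0.2846

Step 3: Construct interval
CI = 2.4496 ± 0.2846
CI = (2.1650, 2.7342)

Interpretation: intervals built this way capture the true β₁ in 95% of repeated samples; here the plausible range for the per-unit effect of x on y is 2.1650 to 2.7342.
The interval does not include 0, suggesting a significant linear relationship.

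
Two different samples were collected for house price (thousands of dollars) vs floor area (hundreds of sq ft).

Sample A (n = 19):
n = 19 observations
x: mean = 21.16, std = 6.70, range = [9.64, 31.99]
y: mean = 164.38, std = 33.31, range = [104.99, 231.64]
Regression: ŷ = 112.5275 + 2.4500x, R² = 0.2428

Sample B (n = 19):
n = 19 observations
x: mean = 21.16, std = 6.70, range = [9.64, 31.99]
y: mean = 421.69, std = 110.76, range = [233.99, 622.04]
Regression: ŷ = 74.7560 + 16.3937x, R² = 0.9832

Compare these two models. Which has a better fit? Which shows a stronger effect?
Model B has the better fit (R² = 0.9832 vs 0.2428). Model B shows the stronger effect (|β₁| = 16.3937 vs 2.4500).

Model Comparison:

Which explains more variance? (R²)
- Model A: R² = 0.2428 → 24.28% of variance in house price explained
- Model B: R² = 0.9832 → 98.32% of variance in house price explained
- 0.9832 > 0.2428 → Model B has the better fit

Strength of effect — compare |β₁|:
- Model A: β₁ = 2.4500 → predicted house price rises 2.4500 thousand dollars per additional hundred sq ft of floor area
- Model B: β₁ = 16.3937 → predicted house price rises 16.3937 thousand dollars per additional hundred sq ft of floor area
- |2.4500| < |16.3937| → Model B shows the stronger marginal effect

Note: A steeper slope doesn't make a better model if the scatter around the line is large.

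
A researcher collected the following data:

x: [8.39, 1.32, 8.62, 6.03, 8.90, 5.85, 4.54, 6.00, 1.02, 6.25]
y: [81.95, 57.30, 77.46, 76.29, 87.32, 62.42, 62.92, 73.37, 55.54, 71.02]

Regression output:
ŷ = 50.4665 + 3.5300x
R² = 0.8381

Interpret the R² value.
The model explains 83.81% of the variance in y (R² = 0.8381), leaving 16.19% unexplained; the fit is strong.

R² = 1 − SS_res/SS_tot compares the residual scatter to the total scatter of y about its mean.

Here R² = 0.8381:
- Explained: 83.81% of the variation in y
- Unexplained (residual): 100% − 83.81% = 16.19%
- Rule of thumb (below 0.3 weak; 0.3 to below 0.7 moderate; 0.7 and above strong) → strong

Equivalently, for simple linear regression R² = r², so |r| = √0.8381 ≈ 0.9155.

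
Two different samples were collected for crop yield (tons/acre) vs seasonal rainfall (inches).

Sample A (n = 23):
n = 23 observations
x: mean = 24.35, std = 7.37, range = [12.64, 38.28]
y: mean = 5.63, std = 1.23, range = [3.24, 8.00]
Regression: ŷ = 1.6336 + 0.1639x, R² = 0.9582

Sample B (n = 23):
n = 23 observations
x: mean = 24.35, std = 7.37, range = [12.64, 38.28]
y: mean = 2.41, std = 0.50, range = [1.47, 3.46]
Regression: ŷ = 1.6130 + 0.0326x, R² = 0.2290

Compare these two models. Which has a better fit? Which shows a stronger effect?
Model A has the better fit (R² = 0.9582 vs 0.2290). Model A shows the stronger effect (|β₁| = 0.1639 vs 0.0326).

Model Comparison:

Which explains more variance? (R²)
- Model A: R² = 0.9582 → 95.82% of variance in crop yield explained
- Model B: R² = 0.2290 → 22.90% of variance in crop yield explained
- 0.9582 > 0.2290 → Model A has the better fit

Which has the larger per-inch effect? (|β₁|)
- Model A: β₁ = 0.1639 → predicted crop yield rises 0.1639 tons/acre per additional inch of rainfall
- Model B: β₁ = 0.0326 → predicted crop yield rises 0.0326 tons/acre per additional inch of rainfall
- |0.1639| > |0.0326| → Model A shows the stronger marginal effect

Notes:
- The two samples could reflect different populations, time periods, or measurement quality.
- A better fit (higher R²) doesn't necessarily mean a more important relationship.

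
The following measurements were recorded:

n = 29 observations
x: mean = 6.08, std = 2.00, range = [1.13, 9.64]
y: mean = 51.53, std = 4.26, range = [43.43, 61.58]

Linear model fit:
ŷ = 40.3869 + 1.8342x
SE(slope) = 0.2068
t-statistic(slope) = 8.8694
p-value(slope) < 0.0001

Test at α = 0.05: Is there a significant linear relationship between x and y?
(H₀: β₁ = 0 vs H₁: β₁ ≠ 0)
p-value < 0.0001 < α = 0.05, so we reject H₀. The relationship is significant.

Hypothesis test for the slope coefficient:

H₀: β₁ = 0 (no linear relationship)
H₁: β₁ ≠ 0 (linear relationship exists)

Test statistic: t = β̂₁ / SE(β̂₁) = 1.8342 / 0.2068 = 8.8694

p < 0.0001: how often a slope estimate this far from 0 (in SE units) would arise by chance if β₁ were truly 0.

Decision rule: reject H₀ if p-value < α.
p-value < 0.0001 < α = 0.05 → reject H₀.

At α = 0.05 the data do provide convincing evidence of a nonzero slope.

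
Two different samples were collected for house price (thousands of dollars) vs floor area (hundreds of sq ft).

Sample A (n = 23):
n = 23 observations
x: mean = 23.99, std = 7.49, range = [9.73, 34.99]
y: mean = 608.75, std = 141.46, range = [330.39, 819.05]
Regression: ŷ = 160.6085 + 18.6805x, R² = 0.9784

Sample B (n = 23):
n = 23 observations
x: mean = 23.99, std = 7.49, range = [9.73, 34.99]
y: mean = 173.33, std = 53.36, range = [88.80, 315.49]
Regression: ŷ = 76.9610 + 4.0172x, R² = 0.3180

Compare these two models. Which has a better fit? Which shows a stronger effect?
Model A has the better fit (R² = 0.9784 vs 0.3180). Model A shows the stronger effect (|β₁| = 18.6805 vs 4.0172).

Model Comparison:

Fit — compare R²:
- Model A: R² = 0.9784 → 97.84% of variance in house price explained
- Model B: R² = 0.3180 → 31.80% of variance in house price explained
- 0.9784 > 0.3180 → Model A has the better fit

Which has the larger per-hundred sq ft effect? (|β₁|)
- Model A: β₁ = 18.6805 → predicted house price rises 18.6805 thousand dollars per additional hundred sq ft of floor area
- Model B: β₁ = 4.0172 → predicted house price rises 4.0172 thousand dollars per additional hundred sq ft of floor area
- |18.6805| > |4.0172| → Model A shows the stronger marginal effect

Note: R² measures how tightly points cluster around the line; β₁ measures how steep the line is — they answer different questions.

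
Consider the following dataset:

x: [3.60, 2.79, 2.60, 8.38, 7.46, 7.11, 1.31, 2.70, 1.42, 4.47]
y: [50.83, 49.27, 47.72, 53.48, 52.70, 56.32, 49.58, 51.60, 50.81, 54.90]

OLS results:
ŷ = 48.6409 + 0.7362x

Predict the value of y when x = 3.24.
ŷ = 51.0262

Plug x = 3.24 into the fitted line:

ŷ = 48.6409 + 0.7362 × 3.24
ŷ = 48.6409 + 2.3853
ŷ = 51.0262

This is the fitted mean response at that x — an individual observation would come with a wider prediction interval.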